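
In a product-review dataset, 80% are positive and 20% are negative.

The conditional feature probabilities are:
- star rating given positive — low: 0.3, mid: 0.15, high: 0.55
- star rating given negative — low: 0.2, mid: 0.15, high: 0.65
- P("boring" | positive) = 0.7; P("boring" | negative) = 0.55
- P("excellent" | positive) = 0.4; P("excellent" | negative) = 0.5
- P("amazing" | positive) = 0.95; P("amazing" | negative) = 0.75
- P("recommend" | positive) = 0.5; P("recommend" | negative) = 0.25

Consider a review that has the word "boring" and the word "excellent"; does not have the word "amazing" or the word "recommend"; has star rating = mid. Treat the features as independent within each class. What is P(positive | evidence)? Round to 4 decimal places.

0.3519

positive: 0.8 × 0.15 × 0.7 × 0.4 × (1−0.95) × (1−0.5) = 0.00084
negative: 0.2 × 0.15 × 0.55 × 0.5 × (1−0.75) × (1−0.25) = 0.001546875
P(positive | x) = 0.00084 / 0.002386875 ≈ 0.3519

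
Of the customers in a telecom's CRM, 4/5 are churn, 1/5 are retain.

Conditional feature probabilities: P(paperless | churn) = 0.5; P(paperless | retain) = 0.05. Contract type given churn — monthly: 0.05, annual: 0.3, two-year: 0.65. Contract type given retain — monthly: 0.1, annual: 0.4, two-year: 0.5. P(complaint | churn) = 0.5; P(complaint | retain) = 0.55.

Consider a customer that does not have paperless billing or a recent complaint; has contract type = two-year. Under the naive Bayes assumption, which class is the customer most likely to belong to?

churn: 0.8 × (1−0.5) × 0.65 × (1−0.5) = 0.13
retain: 0.2 × (1−0.05) × 0.5 × (1−0.55) = 0.04275
Highest score → churn.

churn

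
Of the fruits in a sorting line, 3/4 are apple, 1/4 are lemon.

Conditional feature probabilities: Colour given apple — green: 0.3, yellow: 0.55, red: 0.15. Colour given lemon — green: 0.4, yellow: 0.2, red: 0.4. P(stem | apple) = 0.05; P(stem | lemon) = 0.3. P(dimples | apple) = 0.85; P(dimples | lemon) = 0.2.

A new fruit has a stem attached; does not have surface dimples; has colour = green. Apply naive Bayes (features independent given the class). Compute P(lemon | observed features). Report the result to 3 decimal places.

apple: 0.75 × 0.3 × 0.05 × (1−0.85) = 0.0016875
lemon: 0.25 × 0.4 × 0.3 × (1−0.2) = 0.024
P(lemon | x) = 0.024 / 0.0256875 ≈ 0.934

0.934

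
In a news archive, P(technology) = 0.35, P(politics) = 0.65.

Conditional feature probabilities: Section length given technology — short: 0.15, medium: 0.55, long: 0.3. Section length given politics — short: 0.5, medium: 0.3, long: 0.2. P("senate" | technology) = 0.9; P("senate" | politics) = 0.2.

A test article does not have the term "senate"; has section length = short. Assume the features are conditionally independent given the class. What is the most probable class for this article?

politics

technology: 0.35 × 0.15 × (1−0.9) = 0.00525
politics: 0.65 × 0.5 × (1−0.2) = 0.26
Highest score → politics.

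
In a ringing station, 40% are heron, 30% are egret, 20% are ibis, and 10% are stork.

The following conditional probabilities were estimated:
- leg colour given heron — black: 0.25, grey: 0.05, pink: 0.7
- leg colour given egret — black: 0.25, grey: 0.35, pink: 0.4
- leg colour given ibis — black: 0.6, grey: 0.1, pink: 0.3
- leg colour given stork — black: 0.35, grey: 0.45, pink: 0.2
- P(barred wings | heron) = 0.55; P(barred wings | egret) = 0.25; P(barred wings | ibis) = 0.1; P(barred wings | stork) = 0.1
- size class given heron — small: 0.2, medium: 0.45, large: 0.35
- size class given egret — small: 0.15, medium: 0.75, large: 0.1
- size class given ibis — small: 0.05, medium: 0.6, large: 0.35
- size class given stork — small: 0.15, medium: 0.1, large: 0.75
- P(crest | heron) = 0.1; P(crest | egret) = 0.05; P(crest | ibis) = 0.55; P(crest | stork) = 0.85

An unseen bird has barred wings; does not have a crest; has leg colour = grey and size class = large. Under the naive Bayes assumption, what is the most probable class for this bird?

heron: 0.4 × 0.05 × 0.55 × 0.35 × (1−0.1) = 0.003465
egret: 0.3 × 0.35 × 0.25 × 0.1 × (1−0.05) = 0.00249375
ibis: 0.2 × 0.1 × 0.1 × 0.35 × (1−0.55) = 0.000315
stork: 0.1 × 0.45 × 0.1 × 0.75 × (1−0.85) = 0.00050625
Highest score → heron.

heron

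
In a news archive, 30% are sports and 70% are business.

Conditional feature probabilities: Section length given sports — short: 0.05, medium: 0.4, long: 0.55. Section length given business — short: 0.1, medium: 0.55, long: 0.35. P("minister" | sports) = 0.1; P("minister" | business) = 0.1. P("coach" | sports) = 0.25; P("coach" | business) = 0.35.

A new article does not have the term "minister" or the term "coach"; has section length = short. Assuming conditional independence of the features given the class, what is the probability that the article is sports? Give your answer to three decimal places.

sports: 0.3 × 0.05 × (1−0.1) × (1−0.25) = 0.010125
business: 0.7 × 0.1 × (1−0.1) × (1−0.35) = 0.04095
P(sports | x) = 0.010125 / 0.051075 ≈ 0.198

0.198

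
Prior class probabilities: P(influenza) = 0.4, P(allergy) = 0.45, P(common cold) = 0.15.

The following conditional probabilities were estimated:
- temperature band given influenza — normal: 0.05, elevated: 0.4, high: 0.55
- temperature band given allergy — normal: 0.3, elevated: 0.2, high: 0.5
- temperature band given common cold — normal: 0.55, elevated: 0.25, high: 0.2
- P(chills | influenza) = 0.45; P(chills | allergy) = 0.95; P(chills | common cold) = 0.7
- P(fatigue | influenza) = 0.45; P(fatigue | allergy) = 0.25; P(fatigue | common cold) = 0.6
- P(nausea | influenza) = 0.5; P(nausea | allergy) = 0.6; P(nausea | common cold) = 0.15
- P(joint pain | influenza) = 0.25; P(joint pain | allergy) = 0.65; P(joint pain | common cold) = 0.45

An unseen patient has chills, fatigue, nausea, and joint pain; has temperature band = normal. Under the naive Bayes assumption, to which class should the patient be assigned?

influenza: 0.4 × 0.05 × 0.45 × 0.45 × 0.5 × 0.25 = 0.00050625
allergy: 0.45 × 0.3 × 0.95 × 0.25 × 0.6 × 0.65 = 0.012504375
common cold: 0.15 × 0.55 × 0.7 × 0.6 × 0.15 × 0.45 = 0.002338875
Highest score → allergy.

allergy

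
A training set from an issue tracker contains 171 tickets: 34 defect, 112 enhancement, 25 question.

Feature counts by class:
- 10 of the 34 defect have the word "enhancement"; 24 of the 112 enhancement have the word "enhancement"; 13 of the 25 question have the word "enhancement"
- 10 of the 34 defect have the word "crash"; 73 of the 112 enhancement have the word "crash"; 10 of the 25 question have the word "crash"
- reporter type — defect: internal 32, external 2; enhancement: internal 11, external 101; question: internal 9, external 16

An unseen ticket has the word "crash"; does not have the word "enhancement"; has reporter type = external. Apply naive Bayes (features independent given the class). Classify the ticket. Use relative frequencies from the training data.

enhancement

defect: (34/171) × (24/34) × (10/34) × (2/34) ≈ 0.00242822
enhancement: (112/171) × (88/112) × (73/112) × (101/112) ≈ 0.302479
question: (25/171) × (12/25) × (10/25) × (16/25) ≈ 0.0179649
Highest score → enhancement.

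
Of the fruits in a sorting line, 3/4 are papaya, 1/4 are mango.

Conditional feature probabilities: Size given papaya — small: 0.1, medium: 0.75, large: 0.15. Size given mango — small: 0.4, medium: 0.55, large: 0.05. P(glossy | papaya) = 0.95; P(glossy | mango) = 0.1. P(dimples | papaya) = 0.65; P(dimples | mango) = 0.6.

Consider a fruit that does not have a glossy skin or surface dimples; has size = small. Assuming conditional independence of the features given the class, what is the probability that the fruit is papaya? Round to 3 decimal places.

0.035

papaya: 0.75 × 0.1 × (1−0.95) × (1−0.65) = 0.0013125
mango: 0.25 × 0.4 × (1−0.1) × (1−0.6) = 0.036
P(papaya | x) = 0.0013125 / 0.0373125 ≈ 0.035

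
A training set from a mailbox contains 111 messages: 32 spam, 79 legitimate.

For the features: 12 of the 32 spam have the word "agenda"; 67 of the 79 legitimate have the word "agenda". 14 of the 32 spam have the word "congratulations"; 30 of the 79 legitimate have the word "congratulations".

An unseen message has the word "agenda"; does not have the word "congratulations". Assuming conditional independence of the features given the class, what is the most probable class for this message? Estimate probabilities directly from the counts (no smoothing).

spam: (32/111) × (12/32) × (18/32) ≈ 0.0608108
legitimate: (79/111) × (67/79) × (49/79) ≈ 0.374387
Highest score → legitimate.

legitimate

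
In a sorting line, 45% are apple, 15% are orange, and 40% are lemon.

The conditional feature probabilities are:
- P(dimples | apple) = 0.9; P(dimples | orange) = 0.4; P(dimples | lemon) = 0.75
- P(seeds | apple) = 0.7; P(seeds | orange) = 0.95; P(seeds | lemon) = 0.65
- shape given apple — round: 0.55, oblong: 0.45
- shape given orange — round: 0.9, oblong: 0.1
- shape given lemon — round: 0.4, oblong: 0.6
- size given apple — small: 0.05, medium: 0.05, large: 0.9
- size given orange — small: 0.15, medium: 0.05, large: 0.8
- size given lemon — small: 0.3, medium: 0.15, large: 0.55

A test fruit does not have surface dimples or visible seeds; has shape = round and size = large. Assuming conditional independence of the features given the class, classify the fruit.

apple: 0.45 × (1−0.9) × (1−0.7) × 0.55 × 0.9 = 0.0066825
orange: 0.15 × (1−0.4) × (1−0.95) × 0.9 × 0.8 = 0.00324
lemon: 0.4 × (1−0.75) × (1−0.65) × 0.4 × 0.55 = 0.0077
Highest score → lemon.

lemon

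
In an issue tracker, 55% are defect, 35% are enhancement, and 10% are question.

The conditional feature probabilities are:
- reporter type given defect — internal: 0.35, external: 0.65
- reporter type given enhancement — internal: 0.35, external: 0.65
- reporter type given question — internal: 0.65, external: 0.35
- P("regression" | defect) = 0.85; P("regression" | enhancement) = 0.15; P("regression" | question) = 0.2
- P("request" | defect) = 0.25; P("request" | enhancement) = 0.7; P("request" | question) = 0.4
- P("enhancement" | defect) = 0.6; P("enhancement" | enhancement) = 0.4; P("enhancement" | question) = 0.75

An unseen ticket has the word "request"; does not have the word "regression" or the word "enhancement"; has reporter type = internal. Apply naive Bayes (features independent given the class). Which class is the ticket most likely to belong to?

defect: 0.55 × 0.35 × (1−0.85) × 0.25 × (1−0.6) = 0.0028875
enhancement: 0.35 × 0.35 × (1−0.15) × 0.7 × (1−0.4) = 0.0437325
question: 0.1 × 0.65 × (1−0.2) × 0.4 × (1−0.75) = 0.0052
Highest score → enhancement.

enhancement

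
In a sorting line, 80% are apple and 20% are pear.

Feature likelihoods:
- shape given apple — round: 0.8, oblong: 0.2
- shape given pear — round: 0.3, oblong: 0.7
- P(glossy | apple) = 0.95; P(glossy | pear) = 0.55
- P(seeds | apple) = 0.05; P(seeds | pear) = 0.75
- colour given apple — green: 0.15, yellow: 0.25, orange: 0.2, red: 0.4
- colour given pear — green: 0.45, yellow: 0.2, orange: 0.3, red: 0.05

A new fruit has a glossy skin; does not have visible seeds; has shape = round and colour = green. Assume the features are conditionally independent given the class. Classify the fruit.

apple: 0.8 × 0.8 × 0.95 × (1−0.05) × 0.15 = 0.08664
pear: 0.2 × 0.3 × 0.55 × (1−0.75) × 0.45 = 0.0037125
Highest score → apple.

apple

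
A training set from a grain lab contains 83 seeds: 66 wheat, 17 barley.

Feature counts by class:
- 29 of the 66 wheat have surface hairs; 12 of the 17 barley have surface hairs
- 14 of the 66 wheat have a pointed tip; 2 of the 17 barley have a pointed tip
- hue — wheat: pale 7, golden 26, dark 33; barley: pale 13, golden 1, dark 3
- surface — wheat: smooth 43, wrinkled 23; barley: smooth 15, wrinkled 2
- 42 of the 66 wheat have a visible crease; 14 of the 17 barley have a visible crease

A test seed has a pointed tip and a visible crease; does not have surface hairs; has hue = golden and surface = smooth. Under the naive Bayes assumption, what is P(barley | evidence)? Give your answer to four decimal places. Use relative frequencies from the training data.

wheat: (66/83) × (37/66) × (14/66) × (26/66) × (43/66) × (42/66) ≈ 0.0154443
barley: (17/83) × (5/17) × (2/17) × (1/17) × (15/17) × (14/17) ≈ 0.000302932
P(barley | x) = 0.000302932 / 0.015747232 ≈ 0.0192

0.0192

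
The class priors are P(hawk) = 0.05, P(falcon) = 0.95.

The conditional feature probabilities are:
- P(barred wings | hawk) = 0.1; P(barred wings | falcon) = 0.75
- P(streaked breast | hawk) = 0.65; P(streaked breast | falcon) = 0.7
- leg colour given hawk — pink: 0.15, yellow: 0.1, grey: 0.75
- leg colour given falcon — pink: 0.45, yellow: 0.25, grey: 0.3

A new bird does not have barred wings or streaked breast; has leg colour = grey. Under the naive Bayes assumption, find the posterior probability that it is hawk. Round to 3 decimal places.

hawk: 0.05 × (1−0.1) × (1−0.65) × 0.75 = 0.0118125
falcon: 0.95 × (1−0.75) × (1−0.7) × 0.3 = 0.021375
P(hawk | x) = 0.0118125 / 0.0331875 ≈ 0.356

0.356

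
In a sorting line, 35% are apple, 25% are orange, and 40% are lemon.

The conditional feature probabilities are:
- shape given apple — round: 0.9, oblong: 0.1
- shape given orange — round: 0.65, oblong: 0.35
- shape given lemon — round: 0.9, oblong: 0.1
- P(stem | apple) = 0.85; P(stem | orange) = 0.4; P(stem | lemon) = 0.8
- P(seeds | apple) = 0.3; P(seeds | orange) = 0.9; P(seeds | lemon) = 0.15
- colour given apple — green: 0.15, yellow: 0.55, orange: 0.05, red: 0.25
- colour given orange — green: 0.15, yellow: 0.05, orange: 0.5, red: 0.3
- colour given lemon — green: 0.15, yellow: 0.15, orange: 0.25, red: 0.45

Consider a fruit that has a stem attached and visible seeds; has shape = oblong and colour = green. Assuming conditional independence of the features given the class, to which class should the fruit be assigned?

apple: 0.35 × 0.1 × 0.85 × 0.3 × 0.15 = 0.00133875
orange: 0.25 × 0.35 × 0.4 × 0.9 × 0.15 = 0.004725
lemon: 0.4 × 0.1 × 0.8 × 0.15 × 0.15 = 0.00072
Highest score → orange.

orange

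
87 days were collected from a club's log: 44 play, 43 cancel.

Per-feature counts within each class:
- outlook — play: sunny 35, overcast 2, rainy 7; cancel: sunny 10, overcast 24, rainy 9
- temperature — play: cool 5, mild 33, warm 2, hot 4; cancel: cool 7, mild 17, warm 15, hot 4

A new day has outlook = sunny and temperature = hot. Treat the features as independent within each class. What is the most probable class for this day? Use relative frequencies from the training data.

play

play: (44/87) × (35/44) × (4/44) ≈ 0.0365726
cancel: (43/87) × (10/43) × (4/43) ≈ 0.0106923
Highest score → play.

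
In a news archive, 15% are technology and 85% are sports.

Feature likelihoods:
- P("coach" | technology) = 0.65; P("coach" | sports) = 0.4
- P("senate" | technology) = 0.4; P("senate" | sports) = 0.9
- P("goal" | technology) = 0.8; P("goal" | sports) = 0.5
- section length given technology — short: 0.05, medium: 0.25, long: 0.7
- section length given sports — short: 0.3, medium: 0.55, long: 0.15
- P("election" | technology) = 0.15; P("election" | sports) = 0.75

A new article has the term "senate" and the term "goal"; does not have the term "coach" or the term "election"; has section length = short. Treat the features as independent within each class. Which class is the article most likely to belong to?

technology: 0.15 × (1−0.65) × 0.4 × 0.8 × 0.05 × (1−0.15) = 0.000714
sports: 0.85 × (1−0.4) × 0.9 × 0.5 × 0.3 × (1−0.75) = 0.0172125
Highest score → sports.

sports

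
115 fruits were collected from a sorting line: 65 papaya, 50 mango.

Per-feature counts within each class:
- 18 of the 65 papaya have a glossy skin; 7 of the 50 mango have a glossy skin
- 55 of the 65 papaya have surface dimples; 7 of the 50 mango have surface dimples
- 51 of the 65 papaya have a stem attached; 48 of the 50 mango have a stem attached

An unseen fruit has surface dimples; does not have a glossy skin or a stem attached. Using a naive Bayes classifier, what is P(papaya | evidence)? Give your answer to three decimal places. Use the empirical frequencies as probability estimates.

papaya: (65/115) × (47/65) × (55/65) × (14/65) ≈ 0.0744842
mango: (50/115) × (43/50) × (7/50) × (2/50) ≈ 0.00209391
P(papaya | x) = 0.0744842 / 0.07657811 ≈ 0.973

0.973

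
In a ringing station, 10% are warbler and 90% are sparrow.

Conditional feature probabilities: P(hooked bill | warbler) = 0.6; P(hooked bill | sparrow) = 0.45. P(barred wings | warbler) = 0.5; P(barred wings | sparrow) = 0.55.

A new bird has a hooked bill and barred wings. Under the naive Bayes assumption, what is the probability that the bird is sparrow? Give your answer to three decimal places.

0.881

warbler: 0.1 × 0.6 × 0.5 = 0.03
sparrow: 0.9 × 0.45 × 0.55 = 0.22275
P(sparrow | x) = 0.22275 / 0.25275 ≈ 0.881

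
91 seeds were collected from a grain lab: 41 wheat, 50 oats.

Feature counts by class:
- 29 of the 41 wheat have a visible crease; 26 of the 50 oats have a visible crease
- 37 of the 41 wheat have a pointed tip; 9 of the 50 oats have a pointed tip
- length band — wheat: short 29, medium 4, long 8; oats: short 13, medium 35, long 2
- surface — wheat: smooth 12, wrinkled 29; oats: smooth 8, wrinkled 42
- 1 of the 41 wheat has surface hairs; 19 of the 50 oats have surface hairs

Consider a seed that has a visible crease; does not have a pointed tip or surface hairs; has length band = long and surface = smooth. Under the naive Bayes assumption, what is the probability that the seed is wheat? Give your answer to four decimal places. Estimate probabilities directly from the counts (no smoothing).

0.6508

wheat: (41/91) × (29/41) × (4/41) × (8/41) × (12/41) × (40/41) ≈ 0.00173226
oats: (50/91) × (26/50) × (41/50) × (2/50) × (8/50) × (31/50) ≈ 0.000929646
P(wheat | x) = 0.00173226 / 0.002661906 ≈ 0.6508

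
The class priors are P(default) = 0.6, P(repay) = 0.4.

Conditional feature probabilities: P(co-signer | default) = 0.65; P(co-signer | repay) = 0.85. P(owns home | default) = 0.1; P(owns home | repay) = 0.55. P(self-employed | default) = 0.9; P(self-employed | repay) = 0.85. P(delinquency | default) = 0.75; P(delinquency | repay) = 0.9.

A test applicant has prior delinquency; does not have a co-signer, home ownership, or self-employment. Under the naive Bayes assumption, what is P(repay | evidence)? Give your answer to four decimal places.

0.2045

default: 0.6 × (1−0.65) × (1−0.1) × (1−0.9) × 0.75 = 0.014175
repay: 0.4 × (1−0.85) × (1−0.55) × (1−0.85) × 0.9 = 0.003645
P(repay | x) = 0.003645 / 0.01782 ≈ 0.2045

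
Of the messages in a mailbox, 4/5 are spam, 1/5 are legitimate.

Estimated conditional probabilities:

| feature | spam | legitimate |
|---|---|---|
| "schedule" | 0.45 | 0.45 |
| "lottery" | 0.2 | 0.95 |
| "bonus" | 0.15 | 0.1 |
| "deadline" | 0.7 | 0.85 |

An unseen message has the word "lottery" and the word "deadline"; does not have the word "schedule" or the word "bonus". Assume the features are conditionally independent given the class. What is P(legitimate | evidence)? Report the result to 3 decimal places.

spam: 0.8 × (1−0.45) × 0.2 × (1−0.15) × 0.7 = 0.05236
legitimate: 0.2 × (1−0.45) × 0.95 × (1−0.1) × 0.85 = 0.0799425
P(legitimate | x) = 0.0799425 / 0.1323025 ≈ 0.604

0.604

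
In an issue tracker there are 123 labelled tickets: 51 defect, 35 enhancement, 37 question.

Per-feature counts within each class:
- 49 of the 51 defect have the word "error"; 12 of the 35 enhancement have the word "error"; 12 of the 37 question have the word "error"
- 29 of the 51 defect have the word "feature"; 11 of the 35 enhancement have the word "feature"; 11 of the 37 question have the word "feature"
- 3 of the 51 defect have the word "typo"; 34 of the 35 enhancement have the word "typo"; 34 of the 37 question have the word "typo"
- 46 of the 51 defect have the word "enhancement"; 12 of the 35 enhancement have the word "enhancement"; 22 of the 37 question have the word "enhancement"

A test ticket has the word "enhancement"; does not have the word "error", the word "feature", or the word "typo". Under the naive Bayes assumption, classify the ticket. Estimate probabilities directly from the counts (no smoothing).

defect: (51/123) × (2/51) × (22/51) × (48/51) × (46/51) ≈ 0.00595437
enhancement: (35/123) × (23/35) × (24/35) × (1/35) × (12/35) ≈ 0.00125606
question: (37/123) × (25/37) × (26/37) × (3/37) × (22/37) ≈ 0.00688568
Highest score → question.

question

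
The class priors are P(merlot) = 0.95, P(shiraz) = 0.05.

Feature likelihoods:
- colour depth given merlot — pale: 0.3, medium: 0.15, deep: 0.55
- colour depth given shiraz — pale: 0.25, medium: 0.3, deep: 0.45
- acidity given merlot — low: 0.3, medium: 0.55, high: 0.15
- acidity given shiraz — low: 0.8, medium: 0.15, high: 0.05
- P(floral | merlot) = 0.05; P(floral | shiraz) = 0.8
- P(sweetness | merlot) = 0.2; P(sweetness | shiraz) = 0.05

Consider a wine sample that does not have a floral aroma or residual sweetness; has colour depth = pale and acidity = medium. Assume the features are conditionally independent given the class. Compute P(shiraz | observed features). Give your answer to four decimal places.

0.0030

merlot: 0.95 × 0.3 × 0.55 × (1−0.05) × (1−0.2) = 0.11913
shiraz: 0.05 × 0.25 × 0.15 × (1−0.8) × (1−0.05) = 0.00035625
P(shiraz | x) = 0.00035625 / 0.11948625 ≈ 0.0030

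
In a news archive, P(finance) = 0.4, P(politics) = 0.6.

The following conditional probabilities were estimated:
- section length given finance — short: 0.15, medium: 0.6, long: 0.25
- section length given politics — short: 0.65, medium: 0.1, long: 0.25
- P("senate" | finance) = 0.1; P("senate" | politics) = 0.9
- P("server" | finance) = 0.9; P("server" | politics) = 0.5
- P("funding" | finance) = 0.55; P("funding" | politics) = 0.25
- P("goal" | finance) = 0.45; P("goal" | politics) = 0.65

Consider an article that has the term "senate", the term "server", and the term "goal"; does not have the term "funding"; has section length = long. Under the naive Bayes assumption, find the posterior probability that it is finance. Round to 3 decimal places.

0.052

finance: 0.4 × 0.25 × 0.1 × 0.9 × (1−0.55) × 0.45 = 0.0018225
politics: 0.6 × 0.25 × 0.9 × 0.5 × (1−0.25) × 0.65 = 0.03290625
P(finance | x) = 0.0018225 / 0.03472875 ≈ 0.052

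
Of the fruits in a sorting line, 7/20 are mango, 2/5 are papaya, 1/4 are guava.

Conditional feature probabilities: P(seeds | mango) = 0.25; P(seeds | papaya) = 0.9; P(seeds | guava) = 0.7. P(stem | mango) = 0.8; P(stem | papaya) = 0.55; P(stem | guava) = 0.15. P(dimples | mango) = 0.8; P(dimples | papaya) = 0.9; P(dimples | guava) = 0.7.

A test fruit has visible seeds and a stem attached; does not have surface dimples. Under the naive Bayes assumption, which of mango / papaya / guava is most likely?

papaya

mango: 0.35 × 0.25 × 0.8 × (1−0.8) = 0.014
papaya: 0.4 × 0.9 × 0.55 × (1−0.9) = 0.0198
guava: 0.25 × 0.7 × 0.15 × (1−0.7) = 0.007875
Highest score → papaya.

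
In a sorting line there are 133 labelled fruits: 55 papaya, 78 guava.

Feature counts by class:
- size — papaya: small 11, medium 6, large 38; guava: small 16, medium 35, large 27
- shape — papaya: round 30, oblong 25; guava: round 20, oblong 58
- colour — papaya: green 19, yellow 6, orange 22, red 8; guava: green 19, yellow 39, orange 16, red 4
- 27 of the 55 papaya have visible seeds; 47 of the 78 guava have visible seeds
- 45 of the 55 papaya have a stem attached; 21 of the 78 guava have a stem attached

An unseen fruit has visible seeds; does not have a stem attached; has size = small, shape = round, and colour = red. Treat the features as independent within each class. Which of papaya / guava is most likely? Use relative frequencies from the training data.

guava

papaya: (55/133) × (11/55) × (30/55) × (8/55) × (27/55) × (10/55) ≈ 0.000585687
guava: (78/133) × (16/78) × (20/78) × (4/78) × (47/78) × (57/78) ≈ 0.000696551
Highest score → guava.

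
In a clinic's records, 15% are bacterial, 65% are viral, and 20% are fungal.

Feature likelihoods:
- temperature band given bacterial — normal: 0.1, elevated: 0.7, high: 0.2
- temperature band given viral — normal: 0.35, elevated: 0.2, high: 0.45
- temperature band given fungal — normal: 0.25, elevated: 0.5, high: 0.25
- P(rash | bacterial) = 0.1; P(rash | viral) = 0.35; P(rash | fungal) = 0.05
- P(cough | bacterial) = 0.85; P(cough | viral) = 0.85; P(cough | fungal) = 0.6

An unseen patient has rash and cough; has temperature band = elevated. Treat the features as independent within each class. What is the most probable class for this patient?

viral

bacterial: 0.15 × 0.7 × 0.1 × 0.85 = 0.008925
viral: 0.65 × 0.2 × 0.35 × 0.85 = 0.038675
fungal: 0.2 × 0.5 × 0.05 × 0.6 = 0.003
Highest score → viral.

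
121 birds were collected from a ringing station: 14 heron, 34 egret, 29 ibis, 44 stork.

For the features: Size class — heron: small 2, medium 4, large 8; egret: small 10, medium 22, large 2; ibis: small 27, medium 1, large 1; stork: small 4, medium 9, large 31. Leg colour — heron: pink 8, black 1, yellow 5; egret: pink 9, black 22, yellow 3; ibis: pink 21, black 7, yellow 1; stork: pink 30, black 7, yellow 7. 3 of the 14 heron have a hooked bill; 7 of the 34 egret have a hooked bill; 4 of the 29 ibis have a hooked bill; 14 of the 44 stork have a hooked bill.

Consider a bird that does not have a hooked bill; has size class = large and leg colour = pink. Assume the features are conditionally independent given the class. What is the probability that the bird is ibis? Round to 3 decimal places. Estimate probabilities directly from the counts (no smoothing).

0.033

heron: (14/121) × (8/14) × (8/14) × (11/14) ≈ 0.0296846
egret: (34/121) × (2/34) × (9/34) × (27/34) ≈ 0.00347451
ibis: (29/121) × (1/29) × (21/29) × (25/29) ≈ 0.00515915
stork: (44/121) × (31/44) × (30/44) × (30/44) ≈ 0.1191
P(ibis | x) = 0.00515915 / 0.15741826 ≈ 0.033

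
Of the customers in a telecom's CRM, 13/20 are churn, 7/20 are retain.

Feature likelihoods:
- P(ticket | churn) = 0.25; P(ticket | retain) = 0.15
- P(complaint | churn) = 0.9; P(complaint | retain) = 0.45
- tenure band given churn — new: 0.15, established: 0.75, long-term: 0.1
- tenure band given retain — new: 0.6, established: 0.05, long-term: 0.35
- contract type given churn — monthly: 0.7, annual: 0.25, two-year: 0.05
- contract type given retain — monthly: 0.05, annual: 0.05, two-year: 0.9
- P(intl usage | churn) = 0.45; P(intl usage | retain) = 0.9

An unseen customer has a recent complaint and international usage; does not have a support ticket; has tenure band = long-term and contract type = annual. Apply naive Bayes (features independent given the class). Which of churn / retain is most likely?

churn

churn: 0.65 × (1−0.25) × 0.9 × 0.1 × 0.25 × 0.45 = 0.0049359375
retain: 0.35 × (1−0.15) × 0.45 × 0.35 × 0.05 × 0.9 = 0.00210853125
Highest score → churn.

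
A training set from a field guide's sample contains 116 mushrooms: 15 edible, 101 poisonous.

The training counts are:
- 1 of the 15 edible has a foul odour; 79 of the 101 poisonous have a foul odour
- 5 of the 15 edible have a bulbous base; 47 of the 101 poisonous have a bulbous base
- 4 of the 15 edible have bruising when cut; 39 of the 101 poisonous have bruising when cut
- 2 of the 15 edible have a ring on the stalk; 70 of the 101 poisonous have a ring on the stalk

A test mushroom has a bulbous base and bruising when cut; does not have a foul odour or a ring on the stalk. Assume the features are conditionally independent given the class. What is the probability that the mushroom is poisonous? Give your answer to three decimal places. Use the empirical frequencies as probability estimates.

0.529

edible: (15/116) × (14/15) × (5/15) × (4/15) × (13/15) ≈ 0.00929757
poisonous: (101/116) × (22/101) × (47/101) × (39/101) × (31/101) ≈ 0.0104598
P(poisonous | x) = 0.0104598 / 0.01975737 ≈ 0.529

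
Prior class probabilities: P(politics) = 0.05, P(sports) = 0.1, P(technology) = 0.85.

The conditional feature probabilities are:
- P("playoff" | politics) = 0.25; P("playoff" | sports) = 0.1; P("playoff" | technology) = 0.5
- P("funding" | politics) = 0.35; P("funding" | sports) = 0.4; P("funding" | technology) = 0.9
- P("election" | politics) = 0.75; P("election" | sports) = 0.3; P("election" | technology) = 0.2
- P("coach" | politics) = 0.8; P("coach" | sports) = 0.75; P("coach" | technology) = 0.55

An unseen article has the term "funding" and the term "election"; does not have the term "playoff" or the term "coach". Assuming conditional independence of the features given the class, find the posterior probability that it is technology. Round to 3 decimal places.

0.881

politics: 0.05 × (1−0.25) × 0.35 × 0.75 × (1−0.8) = 0.00196875
sports: 0.1 × (1−0.1) × 0.4 × 0.3 × (1−0.75) = 0.0027
technology: 0.85 × (1−0.5) × 0.9 × 0.2 × (1−0.55) = 0.034425
P(technology | x) = 0.034425 / 0.03909375 ≈ 0.881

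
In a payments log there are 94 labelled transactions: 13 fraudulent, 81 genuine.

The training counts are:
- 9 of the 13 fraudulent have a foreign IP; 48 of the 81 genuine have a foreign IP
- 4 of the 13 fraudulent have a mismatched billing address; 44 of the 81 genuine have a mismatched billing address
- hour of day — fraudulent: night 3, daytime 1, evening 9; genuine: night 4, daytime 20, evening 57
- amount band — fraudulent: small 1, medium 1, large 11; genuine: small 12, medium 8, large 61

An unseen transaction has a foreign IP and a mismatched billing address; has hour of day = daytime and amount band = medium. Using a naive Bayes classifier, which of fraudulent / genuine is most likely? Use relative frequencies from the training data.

fraudulent: (13/94) × (9/13) × (4/13) × (1/13) × (1/13) ≈ 0.000174319
genuine: (81/94) × (48/81) × (44/81) × (20/81) × (8/81) ≈ 0.00676443
Highest score → genuine.

genuine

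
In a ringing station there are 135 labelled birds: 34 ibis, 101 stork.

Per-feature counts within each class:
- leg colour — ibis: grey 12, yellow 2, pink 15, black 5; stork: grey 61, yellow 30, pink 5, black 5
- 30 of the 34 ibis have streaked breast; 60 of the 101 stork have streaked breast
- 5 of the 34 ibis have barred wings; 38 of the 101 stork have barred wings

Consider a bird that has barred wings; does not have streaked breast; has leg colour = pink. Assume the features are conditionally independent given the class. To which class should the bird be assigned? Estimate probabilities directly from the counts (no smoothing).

ibis: (34/135) × (15/34) × (4/34) × (5/34) ≈ 0.00192234
stork: (101/135) × (5/101) × (41/101) × (38/101) ≈ 0.00565667
Highest score → stork.

stork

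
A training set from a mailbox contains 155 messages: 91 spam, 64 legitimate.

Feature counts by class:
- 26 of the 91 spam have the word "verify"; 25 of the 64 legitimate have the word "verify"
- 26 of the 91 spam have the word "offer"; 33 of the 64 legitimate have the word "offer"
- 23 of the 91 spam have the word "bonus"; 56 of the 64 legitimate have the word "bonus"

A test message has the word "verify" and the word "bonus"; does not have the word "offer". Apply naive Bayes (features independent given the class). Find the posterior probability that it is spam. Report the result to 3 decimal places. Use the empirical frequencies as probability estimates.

0.307

spam: (91/155) × (26/91) × (65/91) × (23/91) ≈ 0.0302831
legitimate: (64/155) × (25/64) × (31/64) × (56/64) = 0.068359375
P(spam | x) = 0.0302831 / 0.098642475 ≈ 0.307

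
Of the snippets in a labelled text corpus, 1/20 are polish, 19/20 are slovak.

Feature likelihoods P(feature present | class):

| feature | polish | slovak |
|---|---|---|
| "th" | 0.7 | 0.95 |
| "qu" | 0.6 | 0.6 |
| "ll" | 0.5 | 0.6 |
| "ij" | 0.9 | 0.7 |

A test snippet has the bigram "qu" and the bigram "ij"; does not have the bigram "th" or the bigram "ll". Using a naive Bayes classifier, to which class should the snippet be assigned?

polish: 0.05 × (1−0.7) × 0.6 × (1−0.5) × 0.9 = 0.00405
slovak: 0.95 × (1−0.95) × 0.6 × (1−0.6) × 0.7 = 0.00798
Highest score → slovak.

slovak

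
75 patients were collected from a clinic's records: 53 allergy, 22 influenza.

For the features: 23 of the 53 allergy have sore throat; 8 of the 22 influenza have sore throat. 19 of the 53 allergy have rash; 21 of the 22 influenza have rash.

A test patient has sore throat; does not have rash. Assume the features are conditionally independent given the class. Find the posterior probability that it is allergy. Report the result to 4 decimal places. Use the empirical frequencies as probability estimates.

allergy: (53/75) × (23/53) × (34/53) ≈ 0.19673
influenza: (22/75) × (8/22) × (1/22) ≈ 0.00484848
P(allergy | x) = 0.19673 / 0.20157848 ≈ 0.9759

0.9759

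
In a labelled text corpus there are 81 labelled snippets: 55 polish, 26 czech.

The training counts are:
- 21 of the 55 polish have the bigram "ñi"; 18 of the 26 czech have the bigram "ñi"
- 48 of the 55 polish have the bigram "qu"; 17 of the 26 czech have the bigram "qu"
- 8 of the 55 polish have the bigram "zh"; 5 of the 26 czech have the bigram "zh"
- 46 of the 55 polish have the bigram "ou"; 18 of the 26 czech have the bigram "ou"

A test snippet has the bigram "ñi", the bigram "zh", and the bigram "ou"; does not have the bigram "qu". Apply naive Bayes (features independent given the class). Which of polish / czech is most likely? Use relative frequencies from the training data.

czech

polish: (55/81) × (21/55) × (7/55) × (8/55) × (46/55) ≈ 0.00401414
czech: (26/81) × (18/26) × (9/26) × (5/26) × (18/26) ≈ 0.0102412
Highest score → czech.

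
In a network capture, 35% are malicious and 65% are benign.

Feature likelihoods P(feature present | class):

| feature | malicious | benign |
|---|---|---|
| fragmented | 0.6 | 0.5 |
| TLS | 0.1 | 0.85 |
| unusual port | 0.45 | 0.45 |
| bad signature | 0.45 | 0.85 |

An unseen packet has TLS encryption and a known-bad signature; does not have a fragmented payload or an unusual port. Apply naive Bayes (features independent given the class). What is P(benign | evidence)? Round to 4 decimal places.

malicious: 0.35 × (1−0.6) × 0.1 × (1−0.45) × 0.45 = 0.003465
benign: 0.65 × (1−0.5) × 0.85 × (1−0.45) × 0.85 = 0.129146875
P(benign | x) = 0.129146875 / 0.132611875 ≈ 0.9739

0.9739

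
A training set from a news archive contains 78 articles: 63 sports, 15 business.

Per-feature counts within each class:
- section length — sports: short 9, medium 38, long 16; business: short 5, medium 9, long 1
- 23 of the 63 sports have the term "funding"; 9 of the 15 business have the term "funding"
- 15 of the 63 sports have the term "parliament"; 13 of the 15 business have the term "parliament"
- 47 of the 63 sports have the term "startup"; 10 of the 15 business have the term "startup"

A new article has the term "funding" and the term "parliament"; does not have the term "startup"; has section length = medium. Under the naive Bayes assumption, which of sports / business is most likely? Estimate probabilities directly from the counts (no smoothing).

sports: (63/78) × (38/63) × (23/63) × (15/63) × (16/63) ≈ 0.0107549
business: (15/78) × (9/15) × (9/15) × (13/15) × (5/15) = 0.02
Highest score → business.

business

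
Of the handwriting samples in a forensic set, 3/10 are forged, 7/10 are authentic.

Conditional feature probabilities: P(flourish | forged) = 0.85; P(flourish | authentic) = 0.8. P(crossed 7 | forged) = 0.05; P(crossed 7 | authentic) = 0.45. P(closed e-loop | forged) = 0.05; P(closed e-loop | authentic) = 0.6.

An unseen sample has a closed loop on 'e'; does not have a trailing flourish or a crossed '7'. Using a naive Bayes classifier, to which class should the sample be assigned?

authentic

forged: 0.3 × (1−0.85) × (1−0.05) × 0.05 = 0.0021375
authentic: 0.7 × (1−0.8) × (1−0.45) × 0.6 = 0.0462
Highest score → authentic.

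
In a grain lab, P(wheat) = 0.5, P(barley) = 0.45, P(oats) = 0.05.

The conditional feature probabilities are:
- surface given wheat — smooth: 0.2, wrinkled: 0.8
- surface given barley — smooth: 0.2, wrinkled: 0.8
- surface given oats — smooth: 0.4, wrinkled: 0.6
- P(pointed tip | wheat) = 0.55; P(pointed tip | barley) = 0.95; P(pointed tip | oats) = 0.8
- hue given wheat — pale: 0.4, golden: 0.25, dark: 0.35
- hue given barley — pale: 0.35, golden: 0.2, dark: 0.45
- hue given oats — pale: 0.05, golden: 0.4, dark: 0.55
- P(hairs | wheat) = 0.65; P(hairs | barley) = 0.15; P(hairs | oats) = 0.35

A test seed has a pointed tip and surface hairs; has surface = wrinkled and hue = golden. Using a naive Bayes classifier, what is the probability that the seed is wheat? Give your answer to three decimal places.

wheat: 0.5 × 0.8 × 0.55 × 0.25 × 0.65 = 0.03575
barley: 0.45 × 0.8 × 0.95 × 0.2 × 0.15 = 0.01026
oats: 0.05 × 0.6 × 0.8 × 0.4 × 0.35 = 0.00336
P(wheat | x) = 0.03575 / 0.04937 ≈ 0.724

0.724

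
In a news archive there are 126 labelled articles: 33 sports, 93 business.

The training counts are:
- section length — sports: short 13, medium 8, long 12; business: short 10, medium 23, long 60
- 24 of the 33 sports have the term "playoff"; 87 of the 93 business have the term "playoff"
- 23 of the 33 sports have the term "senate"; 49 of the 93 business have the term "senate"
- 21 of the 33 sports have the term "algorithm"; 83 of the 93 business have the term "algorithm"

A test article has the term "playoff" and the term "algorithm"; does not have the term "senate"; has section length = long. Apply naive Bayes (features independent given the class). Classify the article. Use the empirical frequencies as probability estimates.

business

sports: (33/126) × (12/33) × (24/33) × (10/33) × (21/33) ≈ 0.0133567
business: (93/126) × (60/93) × (87/93) × (44/93) × (83/93) ≈ 0.188097
Highest score → business.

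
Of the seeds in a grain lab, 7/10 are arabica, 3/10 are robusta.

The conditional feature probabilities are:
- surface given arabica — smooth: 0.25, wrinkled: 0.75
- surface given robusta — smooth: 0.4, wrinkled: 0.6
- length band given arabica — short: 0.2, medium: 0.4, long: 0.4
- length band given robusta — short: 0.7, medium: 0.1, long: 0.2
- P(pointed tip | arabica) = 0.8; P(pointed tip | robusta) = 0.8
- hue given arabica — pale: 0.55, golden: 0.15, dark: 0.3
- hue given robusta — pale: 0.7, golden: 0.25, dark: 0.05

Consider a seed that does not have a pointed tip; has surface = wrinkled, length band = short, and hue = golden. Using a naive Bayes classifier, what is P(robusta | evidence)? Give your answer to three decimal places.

arabica: 0.7 × 0.75 × 0.2 × (1−0.8) × 0.15 = 0.00315
robusta: 0.3 × 0.6 × 0.7 × (1−0.8) × 0.25 = 0.0063
P(robusta | x) = 0.0063 / 0.00945 ≈ 0.667

0.667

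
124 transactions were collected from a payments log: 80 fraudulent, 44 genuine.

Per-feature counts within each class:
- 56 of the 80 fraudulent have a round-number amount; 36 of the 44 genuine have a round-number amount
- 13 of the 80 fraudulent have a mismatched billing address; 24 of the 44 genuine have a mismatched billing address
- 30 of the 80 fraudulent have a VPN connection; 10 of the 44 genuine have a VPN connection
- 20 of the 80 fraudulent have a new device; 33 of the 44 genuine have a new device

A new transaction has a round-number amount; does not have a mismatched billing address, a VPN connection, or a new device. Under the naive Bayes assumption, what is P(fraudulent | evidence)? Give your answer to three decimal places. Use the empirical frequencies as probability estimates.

0.874

fraudulent: (80/124) × (56/80) × (67/80) × (50/80) × (60/80) ≈ 0.177293
genuine: (44/124) × (36/44) × (20/44) × (34/44) × (11/44) ≈ 0.0254932
P(fraudulent | x) = 0.177293 / 0.2027862 ≈ 0.874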